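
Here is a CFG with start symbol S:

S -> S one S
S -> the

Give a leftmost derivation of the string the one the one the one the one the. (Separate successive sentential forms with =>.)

S => S one S   [S -> S one S]
S one S => S one S one S   [S -> S one S]
S one S one S => S one S one S one S   [S -> S one S]
S one S one S one S => S one S one S one S one S   [S -> S one S]
S one S one S one S one S => the one S one S one S one S   [S -> the]
the one S one S one S one S => the one the one S one S one S   [S -> the]
the one the one S one S one S => the one the one the one S one S   [S -> the]
the one the one the one S one S => the one the one the one the one S   [S -> the]
the one the one the one the one S => the one the one the one the one the   [S -> the]

S => S one S => S one S one S => S one S one S one S => S one S one S one S one S => the one S one S one S one S => the one the one S one S one S => the one the one the one S one S => the one the one the one the one S => the one the one the one the one the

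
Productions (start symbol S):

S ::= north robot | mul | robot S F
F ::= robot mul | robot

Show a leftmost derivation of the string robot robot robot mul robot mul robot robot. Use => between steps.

S => robot S F   [S ::= robot S F]
robot S F => robot robot S F F   [S ::= robot S F]
robot robot S F F => robot robot robot S F F F   [S ::= robot S F]
robot robot robot S F F F => robot robot robot mul F F F   [S ::= mul]
robot robot robot mul F F F => robot robot robot mul robot mul F F   [F ::= robot mul]
robot robot robot mul robot mul F F => robot robot robot mul robot mul robot F   [F ::= robot]
robot robot robot mul robot mul robot F => robot robot robot mul robot mul robot robot   [F ::= robot]

S => robot S F => robot robot S F F => robot robot robot S F F F => robot robot robot mul F F F => robot robot robot mul robot mul F F => robot robot robot mul robot mul robot F => robot robot robot mul robot mul robot robot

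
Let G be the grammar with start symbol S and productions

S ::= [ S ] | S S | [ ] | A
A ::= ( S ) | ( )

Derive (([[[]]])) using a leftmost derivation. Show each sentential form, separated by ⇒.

S ⇒ A   [S ::= A]
A ⇒ (S)   [A ::= ( S )]
(S) ⇒ (A)   [S ::= A]
(A) ⇒ ((S))   [A ::= ( S )]
((S)) ⇒ (([S]))   [S ::= [ S ]]
(([S])) ⇒ (([[S]]))   [S ::= [ S ]]
(([[S]])) ⇒ (([[[]]]))   [S ::= [ ]]

S ⇒ A ⇒ (S) ⇒ (A) ⇒ ((S)) ⇒ (([S])) ⇒ (([[S]])) ⇒ (([[[]]]))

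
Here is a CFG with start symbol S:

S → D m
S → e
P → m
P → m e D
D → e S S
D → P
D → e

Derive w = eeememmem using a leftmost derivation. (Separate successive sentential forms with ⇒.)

S ⇒ Dm   [S → D m]
Dm ⇒ eSSm   [D → e S S]
eSSm ⇒ eDmSm   [S → D m]
eDmSm ⇒ eeSSmSm   [D → e S S]
eeSSmSm ⇒ eeDmSmSm   [S → D m]
eeDmSmSm ⇒ eeemSmSm   [D → e]
eeemSmSm ⇒ eeemDmmSm   [S → D m]
eeemDmmSm ⇒ eeememmSm   [D → e]
eeememmSm ⇒ eeememmem   [S → e]

S ⇒ Dm ⇒ eSSm ⇒ eDmSm ⇒ eeSSmSm ⇒ eeDmSmSm ⇒ eeemSmSm ⇒ eeemDmmSm ⇒ eeememmSm ⇒ eeememmem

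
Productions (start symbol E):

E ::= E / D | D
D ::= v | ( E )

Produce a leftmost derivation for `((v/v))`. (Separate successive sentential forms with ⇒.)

E⇒D⇒(E)⇒(D)⇒((E))⇒((E/D))⇒((D/D))⇒((v/D))⇒((v/v))

E ⇒ D   [E ::= D]
D ⇒ (E)   [D ::= ( E )]
(E) ⇒ (D)   [E ::= D]
(D) ⇒ ((E))   [D ::= ( E )]
((E)) ⇒ ((E/D))   [E ::= E / D]
((E/D)) ⇒ ((D/D))   [E ::= D]
((D/D)) ⇒ ((v/D))   [D ::= v]
((v/D)) ⇒ ((v/v))   [D ::= v]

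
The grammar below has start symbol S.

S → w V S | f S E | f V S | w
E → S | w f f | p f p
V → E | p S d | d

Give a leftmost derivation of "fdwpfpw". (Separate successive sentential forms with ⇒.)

S ⇒ fVS ⇒ fdS ⇒ fdwVS ⇒ fdwES ⇒ fdwpfpS ⇒ fdwpfpw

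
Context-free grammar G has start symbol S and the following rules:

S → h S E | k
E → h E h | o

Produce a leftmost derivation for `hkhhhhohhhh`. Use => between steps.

S=>hSE=>hkE=>hkhEh=>hkhhEhh=>hkhhhEhhh=>hkhhhhEhhhh=>hkhhhhohhhh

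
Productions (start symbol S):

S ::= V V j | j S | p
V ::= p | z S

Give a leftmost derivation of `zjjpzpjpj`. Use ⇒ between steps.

S ⇒ VVj   [S ::= V V j]
VVj ⇒ zSVj   [V ::= z S]
zSVj ⇒ zjSVj   [S ::= j S]
zjSVj ⇒ zjjSVj   [S ::= j S]
zjjSVj ⇒ zjjVVjVj   [S ::= V V j]
zjjVVjVj ⇒ zjjpVjVj   [V ::= p]
zjjpVjVj ⇒ zjjpzSjVj   [V ::= z S]
zjjpzSjVj ⇒ zjjpzpjVj   [S ::= p]
zjjpzpjVj ⇒ zjjpzpjpj   [V ::= p]

S⇒VVj⇒zSVj⇒zjSVj⇒zjjSVj⇒zjjVVjVj⇒zjjpVjVj⇒zjjpzSjVj⇒zjjpzpjVj⇒zjjpzpjpj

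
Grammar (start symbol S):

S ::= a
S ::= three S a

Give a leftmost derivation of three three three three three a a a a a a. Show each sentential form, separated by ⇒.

S ⇒ three S a   [S ::= three S a]
three S a ⇒ three three S a a   [S ::= three S a]
three three S a a ⇒ three three three S a a a   [S ::= three S a]
three three three S a a a ⇒ three three three three S a a a a   [S ::= three S a]
three three three three S a a a a ⇒ three three three three three S a a a a a   [S ::= three S a]
three three three three three S a a a a a ⇒ three three three three three a a a a a a   [S ::= a]

S ⇒ three S a ⇒ three three S a a ⇒ three three three S a a a ⇒ three three three three S a a a a ⇒ three three three three three S a a a a a ⇒ three three three three three a a a a a a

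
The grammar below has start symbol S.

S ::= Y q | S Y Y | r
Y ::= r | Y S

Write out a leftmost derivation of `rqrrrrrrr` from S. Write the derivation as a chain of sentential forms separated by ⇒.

S ⇒ SYY ⇒ SYYYY ⇒ YqYYYY ⇒ rqYYYY ⇒ rqYSYYY ⇒ rqYSSYYY ⇒ rqYSSSYYY ⇒ rqrSSSYYY ⇒ rqrrSSYYY ⇒ rqrrrSYYY ⇒ rqrrrrYYY ⇒ rqrrrrrYY ⇒ rqrrrrrrY ⇒ rqrrrrrrr

S ⇒ SYY   [S ::= S Y Y]
SYY ⇒ SYYYY   [S ::= S Y Y]
SYYYY ⇒ YqYYYY   [S ::= Y q]
YqYYYY ⇒ rqYYYY   [Y ::= r]
rqYYYY ⇒ rqYSYYY   [Y ::= Y S]
rqYSYYY ⇒ rqYSSYYY   [Y ::= Y S]
rqYSSYYY ⇒ rqYSSSYYY   [Y ::= Y S]
rqYSSSYYY ⇒ rqrSSSYYY   [Y ::= r]
rqrSSSYYY ⇒ rqrrSSYYY   [S ::= r]
rqrrSSYYY ⇒ rqrrrSYYY   [S ::= r]
rqrrrSYYY ⇒ rqrrrrYYY   [S ::= r]
rqrrrrYYY ⇒ rqrrrrrYY   [Y ::= r]
rqrrrrrYY ⇒ rqrrrrrrY   [Y ::= r]
rqrrrrrrY ⇒ rqrrrrrrr   [Y ::= r]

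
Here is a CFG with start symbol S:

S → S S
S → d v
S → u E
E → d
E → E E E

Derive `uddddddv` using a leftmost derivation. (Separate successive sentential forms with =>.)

S => SS => uES => uEEES => uEEEEES => udEEEES => uddEEES => udddEES => uddddES => udddddS => uddddddv

S => SS   [S → S S]
SS => uES   [S → u E]
uES => uEEES   [E → E E E]
uEEES => uEEEEES   [E → E E E]
uEEEEES => udEEEES   [E → d]
udEEEES => uddEEES   [E → d]
uddEEES => udddEES   [E → d]
udddEES => uddddES   [E → d]
uddddES => udddddS   [E → d]
udddddS => uddddddv   [S → d v]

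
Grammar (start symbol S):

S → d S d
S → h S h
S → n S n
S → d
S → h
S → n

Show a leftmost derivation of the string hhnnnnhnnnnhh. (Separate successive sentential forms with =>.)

S => hSh   [S → h S h]
hSh => hhShh   [S → h S h]
hhShh => hhnSnhh   [S → n S n]
hhnSnhh => hhnnSnnhh   [S → n S n]
hhnnSnnhh => hhnnnSnnnhh   [S → n S n]
hhnnnSnnnhh => hhnnnnSnnnnhh   [S → n S n]
hhnnnnSnnnnhh => hhnnnnhnnnnhh   [S → h]

S=>hSh=>hhShh=>hhnSnhh=>hhnnSnnhh=>hhnnnSnnnhh=>hhnnnnSnnnnhh=>hhnnnnhnnnnhh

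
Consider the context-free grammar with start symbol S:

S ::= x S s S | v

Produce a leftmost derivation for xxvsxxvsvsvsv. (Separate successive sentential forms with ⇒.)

S ⇒ xSsS ⇒ xxSsSsS ⇒ xxvsSsS ⇒ xxvsxSsSsS ⇒ xxvsxxSsSsSsS ⇒ xxvsxxvsSsSsS ⇒ xxvsxxvsvsSsS ⇒ xxvsxxvsvsvsS ⇒ xxvsxxvsvsvsv

S ⇒ xSsS   [S ::= x S s S]
xSsS ⇒ xxSsSsS   [S ::= x S s S]
xxSsSsS ⇒ xxvsSsS   [S ::= v]
xxvsSsS ⇒ xxvsxSsSsS   [S ::= x S s S]
xxvsxSsSsS ⇒ xxvsxxSsSsSsS   [S ::= x S s S]
xxvsxxSsSsSsS ⇒ xxvsxxvsSsSsS   [S ::= v]
xxvsxxvsSsSsS ⇒ xxvsxxvsvsSsS   [S ::= v]
xxvsxxvsvsSsS ⇒ xxvsxxvsvsvsS   [S ::= v]
xxvsxxvsvsvsS ⇒ xxvsxxvsvsvsv   [S ::= v]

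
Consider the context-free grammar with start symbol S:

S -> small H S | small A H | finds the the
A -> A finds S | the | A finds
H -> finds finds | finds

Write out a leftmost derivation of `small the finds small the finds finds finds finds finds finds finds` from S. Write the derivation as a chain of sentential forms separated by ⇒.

S ⇒ small A H   [S -> small A H]
small A H ⇒ small A finds H   [A -> A finds]
small A finds H ⇒ small A finds finds H   [A -> A finds]
small A finds finds H ⇒ small A finds S finds finds H   [A -> A finds S]
small A finds S finds finds H ⇒ small the finds S finds finds H   [A -> the]
small the finds S finds finds H ⇒ small the finds small A H finds finds H   [S -> small A H]
small the finds small A H finds finds H ⇒ small the finds small A finds H finds finds H   [A -> A finds]
small the finds small A finds H finds finds H ⇒ small the finds small the finds H finds finds H   [A -> the]
small the finds small the finds H finds finds H ⇒ small the finds small the finds finds finds finds finds H   [H -> finds finds]
small the finds small the finds finds finds finds finds H ⇒ small the finds small the finds finds finds finds finds finds finds   [H -> finds finds]

S ⇒ small A H ⇒ small A finds H ⇒ small A finds finds H ⇒ small A finds S finds finds H ⇒ small the finds S finds finds H ⇒ small the finds small A H finds finds H ⇒ small the finds small A finds H finds finds H ⇒ small the finds small the finds H finds finds H ⇒ small the finds small the finds finds finds finds finds H ⇒ small the finds small the finds finds finds finds finds finds finds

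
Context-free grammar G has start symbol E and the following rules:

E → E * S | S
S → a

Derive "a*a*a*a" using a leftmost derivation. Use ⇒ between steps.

E ⇒ E*S ⇒ E*S*S ⇒ E*S*S*S ⇒ S*S*S*S ⇒ a*S*S*S ⇒ a*a*S*S ⇒ a*a*a*S ⇒ a*a*a*a

E ⇒ E*S   [E → E * S]
E*S ⇒ E*S*S   [E → E * S]
E*S*S ⇒ E*S*S*S   [E → E * S]
E*S*S*S ⇒ S*S*S*S   [E → S]
S*S*S*S ⇒ a*S*S*S   [S → a]
a*S*S*S ⇒ a*a*S*S   [S → a]
a*a*S*S ⇒ a*a*a*S   [S → a]
a*a*a*S ⇒ a*a*a*a   [S → a]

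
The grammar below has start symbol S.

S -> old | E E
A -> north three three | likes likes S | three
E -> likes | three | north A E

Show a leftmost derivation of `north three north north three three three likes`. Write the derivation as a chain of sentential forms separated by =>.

S => E E   [S -> E E]
E E => north A E E   [E -> north A E]
north A E E => north three E E   [A -> three]
north three E E => north three north A E E   [E -> north A E]
north three north A E E => north three north north three three E E   [A -> north three three]
north three north north three three E E => north three north north three three three E   [E -> three]
north three north north three three three E => north three north north three three three likes   [E -> likes]

S => E E => north A E E => north three E E => north three north A E E => north three north north three three E E => north three north north three three three E => north three north north three three three likes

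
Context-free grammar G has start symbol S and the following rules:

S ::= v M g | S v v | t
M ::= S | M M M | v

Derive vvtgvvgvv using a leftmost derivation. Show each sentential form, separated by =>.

S => Svv => vMgvv => vMMMgvv => vSMMgvv => vvMgMMgvv => vvSgMMgvv => vvtgMMgvv => vvtgvMgvv => vvtgvvgvv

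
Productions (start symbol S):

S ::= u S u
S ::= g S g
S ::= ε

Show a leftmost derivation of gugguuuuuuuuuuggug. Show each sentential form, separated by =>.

S=>gSg=>guSug=>gugSgug=>guggSggug=>gugguSuggug=>gugguuSuuggug=>gugguuuSuuuggug=>gugguuuuSuuuuggug=>gugguuuuuSuuuuuggug=>gugguuuuuuuuuuggug

S => gSg   [S ::= g S g]
gSg => guSug   [S ::= u S u]
guSug => gugSgug   [S ::= g S g]
gugSgug => guggSggug   [S ::= g S g]
guggSggug => gugguSuggug   [S ::= u S u]
gugguSuggug => gugguuSuuggug   [S ::= u S u]
gugguuSuuggug => gugguuuSuuuggug   [S ::= u S u]
gugguuuSuuuggug => gugguuuuSuuuuggug   [S ::= u S u]
gugguuuuSuuuuggug => gugguuuuuSuuuuuggug   [S ::= u S u]
gugguuuuuSuuuuuggug => gugguuuuuuuuuuggug   [S ::= ε]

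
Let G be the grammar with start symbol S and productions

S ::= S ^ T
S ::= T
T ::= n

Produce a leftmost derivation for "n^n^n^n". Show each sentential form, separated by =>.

S => S^T   [S ::= S ^ T]
S^T => S^T^T   [S ::= S ^ T]
S^T^T => S^T^T^T   [S ::= S ^ T]
S^T^T^T => T^T^T^T   [S ::= T]
T^T^T^T => n^T^T^T   [T ::= n]
n^T^T^T => n^n^T^T   [T ::= n]
n^n^T^T => n^n^n^T   [T ::= n]
n^n^n^T => n^n^n^n   [T ::= n]

S => S^T => S^T^T => S^T^T^T => T^T^T^T => n^T^T^T => n^n^T^T => n^n^n^T => n^n^n^n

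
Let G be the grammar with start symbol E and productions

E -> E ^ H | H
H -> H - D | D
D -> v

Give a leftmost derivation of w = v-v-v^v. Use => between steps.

E => E^H   [E -> E ^ H]
E^H => H^H   [E -> H]
H^H => H-D^H   [H -> H - D]
H-D^H => H-D-D^H   [H -> H - D]
H-D-D^H => D-D-D^H   [H -> D]
D-D-D^H => v-D-D^H   [D -> v]
v-D-D^H => v-v-D^H   [D -> v]
v-v-D^H => v-v-v^H   [D -> v]
v-v-v^H => v-v-v^D   [H -> D]
v-v-v^D => v-v-v^v   [D -> v]

E => E^H => H^H => H-D^H => H-D-D^H => D-D-D^H => v-D-D^H => v-v-D^H => v-v-v^H => v-v-v^D => v-v-v^v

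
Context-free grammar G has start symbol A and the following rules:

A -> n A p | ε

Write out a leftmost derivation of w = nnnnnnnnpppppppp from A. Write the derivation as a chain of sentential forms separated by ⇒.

A ⇒ nAp   [A -> n A p]
nAp ⇒ nnApp   [A -> n A p]
nnApp ⇒ nnnAppp   [A -> n A p]
nnnAppp ⇒ nnnnApppp   [A -> n A p]
nnnnApppp ⇒ nnnnnAppppp   [A -> n A p]
nnnnnAppppp ⇒ nnnnnnApppppp   [A -> n A p]
nnnnnnApppppp ⇒ nnnnnnnAppppppp   [A -> n A p]
nnnnnnnAppppppp ⇒ nnnnnnnnApppppppp   [A -> n A p]
nnnnnnnnApppppppp ⇒ nnnnnnnnpppppppp   [A -> ε]

A ⇒ nAp ⇒ nnApp ⇒ nnnAppp ⇒ nnnnApppp ⇒ nnnnnAppppp ⇒ nnnnnnApppppp ⇒ nnnnnnnAppppppp ⇒ nnnnnnnnApppppppp ⇒ nnnnnnnnpppppppp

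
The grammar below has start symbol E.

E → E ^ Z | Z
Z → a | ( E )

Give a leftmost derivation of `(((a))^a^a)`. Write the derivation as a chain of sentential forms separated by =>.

E => Z => (E) => (E^Z) => (E^Z^Z) => (Z^Z^Z) => ((E)^Z^Z) => ((Z)^Z^Z) => (((E))^Z^Z) => (((Z))^Z^Z) => (((a))^Z^Z) => (((a))^a^Z) => (((a))^a^a)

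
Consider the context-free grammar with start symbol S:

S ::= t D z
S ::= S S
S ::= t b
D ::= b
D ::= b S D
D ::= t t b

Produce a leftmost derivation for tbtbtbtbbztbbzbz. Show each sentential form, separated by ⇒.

S⇒tDz⇒tbSDz⇒tbtDzDz⇒tbtbSDzDz⇒tbtbSSDzDz⇒tbtbtDzSDzDz⇒tbtbtbSDzSDzDz⇒tbtbtbtbDzSDzDz⇒tbtbtbtbbzSDzDz⇒tbtbtbtbbztbDzDz⇒tbtbtbtbbztbbzDz⇒tbtbtbtbbztbbzbz

S ⇒ tDz   [S ::= t D z]
tDz ⇒ tbSDz   [D ::= b S D]
tbSDz ⇒ tbtDzDz   [S ::= t D z]
tbtDzDz ⇒ tbtbSDzDz   [D ::= b S D]
tbtbSDzDz ⇒ tbtbSSDzDz   [S ::= S S]
tbtbSSDzDz ⇒ tbtbtDzSDzDz   [S ::= t D z]
tbtbtDzSDzDz ⇒ tbtbtbSDzSDzDz   [D ::= b S D]
tbtbtbSDzSDzDz ⇒ tbtbtbtbDzSDzDz   [S ::= t b]
tbtbtbtbDzSDzDz ⇒ tbtbtbtbbzSDzDz   [D ::= b]
tbtbtbtbbzSDzDz ⇒ tbtbtbtbbztbDzDz   [S ::= t b]
tbtbtbtbbztbDzDz ⇒ tbtbtbtbbztbbzDz   [D ::= b]
tbtbtbtbbztbbzDz ⇒ tbtbtbtbbztbbzbz   [D ::= b]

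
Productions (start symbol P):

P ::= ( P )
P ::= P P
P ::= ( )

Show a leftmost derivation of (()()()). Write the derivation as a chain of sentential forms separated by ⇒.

P ⇒ (P)   [P ::= ( P )]
(P) ⇒ (PP)   [P ::= P P]
(PP) ⇒ (PPP)   [P ::= P P]
(PPP) ⇒ (()PP)   [P ::= ( )]
(()PP) ⇒ (()()P)   [P ::= ( )]
(()()P) ⇒ (()()())   [P ::= ( )]

P ⇒ (P) ⇒ (PP) ⇒ (PPP) ⇒ (()PP) ⇒ (()()P) ⇒ (()()())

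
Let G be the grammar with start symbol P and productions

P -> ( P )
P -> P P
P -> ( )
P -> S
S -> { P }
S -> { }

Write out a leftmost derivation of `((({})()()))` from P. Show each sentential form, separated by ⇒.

P⇒(P)⇒((P))⇒((PP))⇒(((P)P))⇒(((S)P))⇒((({})P))⇒((({})PP))⇒((({})()P))⇒((({})()()))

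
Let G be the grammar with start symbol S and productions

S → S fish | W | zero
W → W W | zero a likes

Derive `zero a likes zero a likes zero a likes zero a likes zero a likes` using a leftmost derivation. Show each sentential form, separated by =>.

S => W => W W => zero a likes W => zero a likes W W => zero a likes zero a likes W => zero a likes zero a likes W W => zero a likes zero a likes zero a likes W => zero a likes zero a likes zero a likes W W => zero a likes zero a likes zero a likes zero a likes W => zero a likes zero a likes zero a likes zero a likes zero a likes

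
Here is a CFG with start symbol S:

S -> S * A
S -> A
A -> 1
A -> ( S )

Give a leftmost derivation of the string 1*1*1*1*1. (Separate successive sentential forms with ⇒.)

S ⇒ S*A   [S -> S * A]
S*A ⇒ S*A*A   [S -> S * A]
S*A*A ⇒ S*A*A*A   [S -> S * A]
S*A*A*A ⇒ S*A*A*A*A   [S -> S * A]
S*A*A*A*A ⇒ A*A*A*A*A   [S -> A]
A*A*A*A*A ⇒ 1*A*A*A*A   [A -> 1]
1*A*A*A*A ⇒ 1*1*A*A*A   [A -> 1]
1*1*A*A*A ⇒ 1*1*1*A*A   [A -> 1]
1*1*1*A*A ⇒ 1*1*1*1*A   [A -> 1]
1*1*1*1*A ⇒ 1*1*1*1*1   [A -> 1]

S ⇒ S*A ⇒ S*A*A ⇒ S*A*A*A ⇒ S*A*A*A*A ⇒ A*A*A*A*A ⇒ 1*A*A*A*A ⇒ 1*1*A*A*A ⇒ 1*1*1*A*A ⇒ 1*1*1*1*A ⇒ 1*1*1*1*1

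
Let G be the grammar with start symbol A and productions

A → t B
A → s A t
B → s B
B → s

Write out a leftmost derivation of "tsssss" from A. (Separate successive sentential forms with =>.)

A => tB   [A → t B]
tB => tsB   [B → s B]
tsB => tssB   [B → s B]
tssB => tsssB   [B → s B]
tsssB => tssssB   [B → s B]
tssssB => tsssss   [B → s]

A => tB => tsB => tssB => tsssB => tssssB => tsssss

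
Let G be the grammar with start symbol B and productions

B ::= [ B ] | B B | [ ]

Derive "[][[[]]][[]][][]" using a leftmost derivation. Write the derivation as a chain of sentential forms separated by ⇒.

B ⇒ BB   [B ::= B B]
BB ⇒ []B   [B ::= [ ]]
[]B ⇒ []BB   [B ::= B B]
[]BB ⇒ []BBB   [B ::= B B]
[]BBB ⇒ []BBBB   [B ::= B B]
[]BBBB ⇒ [][B]BBB   [B ::= [ B ]]
[][B]BBB ⇒ [][[B]]BBB   [B ::= [ B ]]
[][[B]]BBB ⇒ [][[[]]]BBB   [B ::= [ ]]
[][[[]]]BBB ⇒ [][[[]]][B]BB   [B ::= [ B ]]
[][[[]]][B]BB ⇒ [][[[]]][[]]BB   [B ::= [ ]]
[][[[]]][[]]BB ⇒ [][[[]]][[]][]B   [B ::= [ ]]
[][[[]]][[]][]B ⇒ [][[[]]][[]][][]   [B ::= [ ]]

B ⇒ BB ⇒ []B ⇒ []BB ⇒ []BBB ⇒ []BBBB ⇒ [][B]BBB ⇒ [][[B]]BBB ⇒ [][[[]]]BBB ⇒ [][[[]]][B]BB ⇒ [][[[]]][[]]BB ⇒ [][[[]]][[]][]B ⇒ [][[[]]][[]][][]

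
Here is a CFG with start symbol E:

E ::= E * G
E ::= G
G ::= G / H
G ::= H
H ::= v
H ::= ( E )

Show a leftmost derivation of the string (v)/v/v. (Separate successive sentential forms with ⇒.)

E ⇒ G ⇒ G/H ⇒ G/H/H ⇒ H/H/H ⇒ (E)/H/H ⇒ (G)/H/H ⇒ (H)/H/H ⇒ (v)/H/H ⇒ (v)/v/H ⇒ (v)/v/v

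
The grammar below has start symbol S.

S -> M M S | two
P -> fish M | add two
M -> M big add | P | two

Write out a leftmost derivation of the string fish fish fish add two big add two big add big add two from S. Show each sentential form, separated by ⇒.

S ⇒ M M S   [S -> M M S]
M M S ⇒ P M S   [M -> P]
P M S ⇒ fish M M S   [P -> fish M]
fish M M S ⇒ fish P M S   [M -> P]
fish P M S ⇒ fish fish M M S   [P -> fish M]
fish fish M M S ⇒ fish fish P M S   [M -> P]
fish fish P M S ⇒ fish fish fish M M S   [P -> fish M]
fish fish fish M M S ⇒ fish fish fish M big add M S   [M -> M big add]
fish fish fish M big add M S ⇒ fish fish fish P big add M S   [M -> P]
fish fish fish P big add M S ⇒ fish fish fish add two big add M S   [P -> add two]
fish fish fish add two big add M S ⇒ fish fish fish add two big add M big add S   [M -> M big add]
fish fish fish add two big add M big add S ⇒ fish fish fish add two big add M big add big add S   [M -> M big add]
fish fish fish add two big add M big add big add S ⇒ fish fish fish add two big add two big add big add S   [M -> two]
fish fish fish add two big add two big add big add S ⇒ fish fish fish add two big add two big add big add two   [S -> two]

S ⇒ M M S ⇒ P M S ⇒ fish M M S ⇒ fish P M S ⇒ fish fish M M S ⇒ fish fish P M S ⇒ fish fish fish M M S ⇒ fish fish fish M big add M S ⇒ fish fish fish P big add M S ⇒ fish fish fish add two big add M S ⇒ fish fish fish add two big add M big add S ⇒ fish fish fish add two big add M big add big add S ⇒ fish fish fish add two big add two big add big add S ⇒ fish fish fish add two big add two big add big add two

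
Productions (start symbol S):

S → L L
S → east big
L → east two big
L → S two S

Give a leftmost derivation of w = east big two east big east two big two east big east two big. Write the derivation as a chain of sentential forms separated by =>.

S => L L   [S → L L]
L L => S two S L   [L → S two S]
S two S L => L L two S L   [S → L L]
L L two S L => S two S L two S L   [L → S two S]
S two S L two S L => east big two S L two S L   [S → east big]
east big two S L two S L => east big two east big L two S L   [S → east big]
east big two east big L two S L => east big two east big east two big two S L   [L → east two big]
east big two east big east two big two S L => east big two east big east two big two east big L   [S → east big]
east big two east big east two big two east big L => east big two east big east two big two east big east two big   [L → east two big]

S => L L => S two S L => L L two S L => S two S L two S L => east big two S L two S L => east big two east big L two S L => east big two east big east two big two S L => east big two east big east two big two east big L => east big two east big east two big two east big east two big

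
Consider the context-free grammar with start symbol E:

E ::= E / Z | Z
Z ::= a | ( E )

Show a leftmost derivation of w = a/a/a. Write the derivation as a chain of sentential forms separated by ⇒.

E⇒E/Z⇒E/Z/Z⇒Z/Z/Z⇒a/Z/Z⇒a/a/Z⇒a/a/a

E ⇒ E/Z   [E ::= E / Z]
E/Z ⇒ E/Z/Z   [E ::= E / Z]
E/Z/Z ⇒ Z/Z/Z   [E ::= Z]
Z/Z/Z ⇒ a/Z/Z   [Z ::= a]
a/Z/Z ⇒ a/a/Z   [Z ::= a]
a/a/Z ⇒ a/a/a   [Z ::= a]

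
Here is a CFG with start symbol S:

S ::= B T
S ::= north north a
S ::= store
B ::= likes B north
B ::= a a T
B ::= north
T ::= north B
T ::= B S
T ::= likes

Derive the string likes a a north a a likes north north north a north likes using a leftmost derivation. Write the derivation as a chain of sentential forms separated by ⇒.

S ⇒ B T ⇒ likes B north T ⇒ likes a a T north T ⇒ likes a a B S north T ⇒ likes a a north S north T ⇒ likes a a north B T north T ⇒ likes a a north a a T T north T ⇒ likes a a north a a likes T north T ⇒ likes a a north a a likes B S north T ⇒ likes a a north a a likes north S north T ⇒ likes a a north a a likes north north north a north T ⇒ likes a a north a a likes north north north a north likes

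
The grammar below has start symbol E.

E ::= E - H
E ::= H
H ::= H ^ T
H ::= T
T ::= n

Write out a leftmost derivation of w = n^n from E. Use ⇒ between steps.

E ⇒ H   [E ::= H]
H ⇒ H^T   [H ::= H ^ T]
H^T ⇒ T^T   [H ::= T]
T^T ⇒ n^T   [T ::= n]
n^T ⇒ n^n   [T ::= n]

E⇒H⇒H^T⇒T^T⇒n^T⇒n^n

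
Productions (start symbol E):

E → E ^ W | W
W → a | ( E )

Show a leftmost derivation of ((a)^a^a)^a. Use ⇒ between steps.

E ⇒ E^W ⇒ W^W ⇒ (E)^W ⇒ (E^W)^W ⇒ (E^W^W)^W ⇒ (W^W^W)^W ⇒ ((E)^W^W)^W ⇒ ((W)^W^W)^W ⇒ ((a)^W^W)^W ⇒ ((a)^a^W)^W ⇒ ((a)^a^a)^W ⇒ ((a)^a^a)^a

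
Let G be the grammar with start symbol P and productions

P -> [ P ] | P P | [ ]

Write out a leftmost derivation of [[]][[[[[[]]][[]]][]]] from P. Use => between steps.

P => PP   [P -> P P]
PP => [P]P   [P -> [ P ]]
[P]P => [[]]P   [P -> [ ]]
[[]]P => [[]][P]   [P -> [ P ]]
[[]][P] => [[]][[P]]   [P -> [ P ]]
[[]][[P]] => [[]][[PP]]   [P -> P P]
[[]][[PP]] => [[]][[[P]P]]   [P -> [ P ]]
[[]][[[P]P]] => [[]][[[PP]P]]   [P -> P P]
[[]][[[PP]P]] => [[]][[[[P]P]P]]   [P -> [ P ]]
[[]][[[[P]P]P]] => [[]][[[[[P]]P]P]]   [P -> [ P ]]
[[]][[[[[P]]P]P]] => [[]][[[[[[]]]P]P]]   [P -> [ ]]
[[]][[[[[[]]]P]P]] => [[]][[[[[[]]][P]]P]]   [P -> [ P ]]
[[]][[[[[[]]][P]]P]] => [[]][[[[[[]]][[]]]P]]   [P -> [ ]]
[[]][[[[[[]]][[]]]P]] => [[]][[[[[[]]][[]]][]]]   [P -> [ ]]

P => PP => [P]P => [[]]P => [[]][P] => [[]][[P]] => [[]][[PP]] => [[]][[[P]P]] => [[]][[[PP]P]] => [[]][[[[P]P]P]] => [[]][[[[[P]]P]P]] => [[]][[[[[[]]]P]P]] => [[]][[[[[[]]][P]]P]] => [[]][[[[[[]]][[]]]P]] => [[]][[[[[[]]][[]]][]]]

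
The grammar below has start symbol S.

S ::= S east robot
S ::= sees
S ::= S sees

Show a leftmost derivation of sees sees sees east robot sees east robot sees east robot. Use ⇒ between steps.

S ⇒ S east robot ⇒ S sees east robot ⇒ S east robot sees east robot ⇒ S sees east robot sees east robot ⇒ S east robot sees east robot sees east robot ⇒ S sees east robot sees east robot sees east robot ⇒ S sees sees east robot sees east robot sees east robot ⇒ sees sees sees east robot sees east robot sees east robot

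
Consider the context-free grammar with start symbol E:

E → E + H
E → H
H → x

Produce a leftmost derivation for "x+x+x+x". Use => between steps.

E => E+H => E+H+H => E+H+H+H => H+H+H+H => x+H+H+H => x+x+H+H => x+x+x+H => x+x+x+x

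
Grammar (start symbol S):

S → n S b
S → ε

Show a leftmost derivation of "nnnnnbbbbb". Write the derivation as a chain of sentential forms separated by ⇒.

S⇒nSb⇒nnSbb⇒nnnSbbb⇒nnnnSbbbb⇒nnnnnSbbbbb⇒nnnnnbbbbb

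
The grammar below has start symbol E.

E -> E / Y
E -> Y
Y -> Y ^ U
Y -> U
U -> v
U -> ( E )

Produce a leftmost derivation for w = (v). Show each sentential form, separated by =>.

E => Y   [E -> Y]
Y => U   [Y -> U]
U => (E)   [U -> ( E )]
(E) => (Y)   [E -> Y]
(Y) => (U)   [Y -> U]
(U) => (v)   [U -> v]

E=>Y=>U=>(E)=>(Y)=>(U)=>(v)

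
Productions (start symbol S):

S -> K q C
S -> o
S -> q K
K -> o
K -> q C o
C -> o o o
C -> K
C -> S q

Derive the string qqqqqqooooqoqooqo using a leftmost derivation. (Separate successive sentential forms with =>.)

S => KqC => qCoqC => qKoqC => qqCooqC => qqSqooqC => qqqKqooqC => qqqqCoqooqC => qqqqSqoqooqC => qqqqqKqoqooqC => qqqqqqCoqoqooqC => qqqqqqooooqoqooqC => qqqqqqooooqoqooqK => qqqqqqooooqoqooqo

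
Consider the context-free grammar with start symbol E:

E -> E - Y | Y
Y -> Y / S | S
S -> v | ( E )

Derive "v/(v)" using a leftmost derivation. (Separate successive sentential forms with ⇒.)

E ⇒ Y ⇒ Y/S ⇒ S/S ⇒ v/S ⇒ v/(E) ⇒ v/(Y) ⇒ v/(S) ⇒ v/(v)

E ⇒ Y   [E -> Y]
Y ⇒ Y/S   [Y -> Y / S]
Y/S ⇒ S/S   [Y -> S]
S/S ⇒ v/S   [S -> v]
v/S ⇒ v/(E)   [S -> ( E )]
v/(E) ⇒ v/(Y)   [E -> Y]
v/(Y) ⇒ v/(S)   [Y -> S]
v/(S) ⇒ v/(v)   [S -> v]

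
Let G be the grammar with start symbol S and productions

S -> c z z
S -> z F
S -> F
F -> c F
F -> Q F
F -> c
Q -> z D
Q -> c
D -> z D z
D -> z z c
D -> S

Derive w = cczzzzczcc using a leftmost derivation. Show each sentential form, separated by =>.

S => F   [S -> F]
F => cF   [F -> c F]
cF => cQF   [F -> Q F]
cQF => ccF   [Q -> c]
ccF => ccQF   [F -> Q F]
ccQF => cczDF   [Q -> z D]
cczDF => cczzDzF   [D -> z D z]
cczzDzF => cczzzzczF   [D -> z z c]
cczzzzczF => cczzzzczcF   [F -> c F]
cczzzzczcF => cczzzzczcc   [F -> c]

S=>F=>cF=>cQF=>ccF=>ccQF=>cczDF=>cczzDzF=>cczzzzczF=>cczzzzczcF=>cczzzzczcc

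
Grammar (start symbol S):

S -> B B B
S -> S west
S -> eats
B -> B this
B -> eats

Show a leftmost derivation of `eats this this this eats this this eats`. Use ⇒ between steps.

S ⇒ B B B ⇒ B this B B ⇒ B this this B B ⇒ B this this this B B ⇒ eats this this this B B ⇒ eats this this this B this B ⇒ eats this this this B this this B ⇒ eats this this this eats this this B ⇒ eats this this this eats this this eats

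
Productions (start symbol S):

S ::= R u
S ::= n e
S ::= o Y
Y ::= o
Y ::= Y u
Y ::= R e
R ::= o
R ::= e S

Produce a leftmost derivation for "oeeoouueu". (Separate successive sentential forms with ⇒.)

S ⇒ oY ⇒ oYu ⇒ oReu ⇒ oeSeu ⇒ oeRueu ⇒ oeeSueu ⇒ oeeoYueu ⇒ oeeoYuueu ⇒ oeeoouueu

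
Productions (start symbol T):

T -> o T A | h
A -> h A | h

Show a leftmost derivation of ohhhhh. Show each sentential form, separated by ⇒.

T ⇒ oTA ⇒ ohA ⇒ ohhA ⇒ ohhhA ⇒ ohhhhA ⇒ ohhhhh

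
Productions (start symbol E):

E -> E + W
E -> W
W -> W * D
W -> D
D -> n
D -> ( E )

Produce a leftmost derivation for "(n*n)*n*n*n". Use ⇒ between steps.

E⇒W⇒W*D⇒W*D*D⇒W*D*D*D⇒D*D*D*D⇒(E)*D*D*D⇒(W)*D*D*D⇒(W*D)*D*D*D⇒(D*D)*D*D*D⇒(n*D)*D*D*D⇒(n*n)*D*D*D⇒(n*n)*n*D*D⇒(n*n)*n*n*D⇒(n*n)*n*n*n

E ⇒ W   [E -> W]
W ⇒ W*D   [W -> W * D]
W*D ⇒ W*D*D   [W -> W * D]
W*D*D ⇒ W*D*D*D   [W -> W * D]
W*D*D*D ⇒ D*D*D*D   [W -> D]
D*D*D*D ⇒ (E)*D*D*D   [D -> ( E )]
(E)*D*D*D ⇒ (W)*D*D*D   [E -> W]
(W)*D*D*D ⇒ (W*D)*D*D*D   [W -> W * D]
(W*D)*D*D*D ⇒ (D*D)*D*D*D   [W -> D]
(D*D)*D*D*D ⇒ (n*D)*D*D*D   [D -> n]
(n*D)*D*D*D ⇒ (n*n)*D*D*D   [D -> n]
(n*n)*D*D*D ⇒ (n*n)*n*D*D   [D -> n]
(n*n)*n*D*D ⇒ (n*n)*n*n*D   [D -> n]
(n*n)*n*n*D ⇒ (n*n)*n*n*n   [D -> n]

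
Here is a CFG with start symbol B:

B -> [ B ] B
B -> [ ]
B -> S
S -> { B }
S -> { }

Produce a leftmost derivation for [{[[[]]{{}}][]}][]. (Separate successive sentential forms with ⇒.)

B ⇒ [B]B   [B -> [ B ] B]
[B]B ⇒ [S]B   [B -> S]
[S]B ⇒ [{B}]B   [S -> { B }]
[{B}]B ⇒ [{[B]B}]B   [B -> [ B ] B]
[{[B]B}]B ⇒ [{[[B]B]B}]B   [B -> [ B ] B]
[{[[B]B]B}]B ⇒ [{[[[]]B]B}]B   [B -> [ ]]
[{[[[]]B]B}]B ⇒ [{[[[]]S]B}]B   [B -> S]
[{[[[]]S]B}]B ⇒ [{[[[]]{B}]B}]B   [S -> { B }]
[{[[[]]{B}]B}]B ⇒ [{[[[]]{S}]B}]B   [B -> S]
[{[[[]]{S}]B}]B ⇒ [{[[[]]{{}}]B}]B   [S -> { }]
[{[[[]]{{}}]B}]B ⇒ [{[[[]]{{}}][]}]B   [B -> [ ]]
[{[[[]]{{}}][]}]B ⇒ [{[[[]]{{}}][]}][]   [B -> [ ]]

B ⇒ [B]B ⇒ [S]B ⇒ [{B}]B ⇒ [{[B]B}]B ⇒ [{[[B]B]B}]B ⇒ [{[[[]]B]B}]B ⇒ [{[[[]]S]B}]B ⇒ [{[[[]]{B}]B}]B ⇒ [{[[[]]{S}]B}]B ⇒ [{[[[]]{{}}]B}]B ⇒ [{[[[]]{{}}][]}]B ⇒ [{[[[]]{{}}][]}][]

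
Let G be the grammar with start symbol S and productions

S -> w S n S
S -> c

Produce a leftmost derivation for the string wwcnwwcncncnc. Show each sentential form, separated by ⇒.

S ⇒ wSnS ⇒ wwSnSnS ⇒ wwcnSnS ⇒ wwcnwSnSnS ⇒ wwcnwwSnSnSnS ⇒ wwcnwwcnSnSnS ⇒ wwcnwwcncnSnS ⇒ wwcnwwcncncnS ⇒ wwcnwwcncncnc

S ⇒ wSnS   [S -> w S n S]
wSnS ⇒ wwSnSnS   [S -> w S n S]
wwSnSnS ⇒ wwcnSnS   [S -> c]
wwcnSnS ⇒ wwcnwSnSnS   [S -> w S n S]
wwcnwSnSnS ⇒ wwcnwwSnSnSnS   [S -> w S n S]
wwcnwwSnSnSnS ⇒ wwcnwwcnSnSnS   [S -> c]
wwcnwwcnSnSnS ⇒ wwcnwwcncnSnS   [S -> c]
wwcnwwcncnSnS ⇒ wwcnwwcncncnS   [S -> c]
wwcnwwcncncnS ⇒ wwcnwwcncncnc   [S -> c]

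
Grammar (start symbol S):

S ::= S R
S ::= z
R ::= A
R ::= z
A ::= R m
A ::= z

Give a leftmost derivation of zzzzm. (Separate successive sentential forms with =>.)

S => SR => SRR => SRRR => zRRR => zARR => zzRR => zzzR => zzzA => zzzRm => zzzAm => zzzzm

S => SR   [S ::= S R]
SR => SRR   [S ::= S R]
SRR => SRRR   [S ::= S R]
SRRR => zRRR   [S ::= z]
zRRR => zARR   [R ::= A]
zARR => zzRR   [A ::= z]
zzRR => zzzR   [R ::= z]
zzzR => zzzA   [R ::= A]
zzzA => zzzRm   [A ::= R m]
zzzRm => zzzAm   [R ::= A]
zzzAm => zzzzm   [A ::= z]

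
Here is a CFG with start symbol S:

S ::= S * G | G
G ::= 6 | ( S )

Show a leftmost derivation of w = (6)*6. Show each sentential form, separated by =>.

S => S*G => G*G => (S)*G => (G)*G => (6)*G => (6)*6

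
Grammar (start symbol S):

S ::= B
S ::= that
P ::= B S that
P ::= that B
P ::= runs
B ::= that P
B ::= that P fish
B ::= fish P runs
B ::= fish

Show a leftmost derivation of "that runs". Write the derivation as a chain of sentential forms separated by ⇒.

S ⇒ B ⇒ that P ⇒ that runs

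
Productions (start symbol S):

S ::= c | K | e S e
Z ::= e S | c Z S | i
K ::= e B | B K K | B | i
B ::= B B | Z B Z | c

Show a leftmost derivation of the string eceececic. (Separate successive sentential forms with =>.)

S=>K=>eB=>eBB=>ecB=>ecBB=>ecZBZB=>eceSBZB=>eceeSeBZB=>eceeceBZB=>eceececZB=>eceececiB=>eceececic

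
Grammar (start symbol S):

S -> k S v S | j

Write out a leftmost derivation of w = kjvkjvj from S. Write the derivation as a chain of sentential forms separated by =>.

S => kSvS   [S -> k S v S]
kSvS => kjvS   [S -> j]
kjvS => kjvkSvS   [S -> k S v S]
kjvkSvS => kjvkjvS   [S -> j]
kjvkjvS => kjvkjvj   [S -> j]

S => kSvS => kjvS => kjvkSvS => kjvkjvS => kjvkjvj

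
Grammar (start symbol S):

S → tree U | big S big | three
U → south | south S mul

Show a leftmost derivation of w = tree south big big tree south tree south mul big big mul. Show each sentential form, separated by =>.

S => tree U => tree south S mul => tree south big S big mul => tree south big big S big big mul => tree south big big tree U big big mul => tree south big big tree south S mul big big mul => tree south big big tree south tree U mul big big mul => tree south big big tree south tree south mul big big mul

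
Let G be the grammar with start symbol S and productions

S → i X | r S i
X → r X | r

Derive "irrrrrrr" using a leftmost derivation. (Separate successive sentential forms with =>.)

S => iX => irX => irrX => irrrX => irrrrX => irrrrrX => irrrrrrX => irrrrrrr

S => iX   [S → i X]
iX => irX   [X → r X]
irX => irrX   [X → r X]
irrX => irrrX   [X → r X]
irrrX => irrrrX   [X → r X]
irrrrX => irrrrrX   [X → r X]
irrrrrX => irrrrrrX   [X → r X]
irrrrrrX => irrrrrrr   [X → r]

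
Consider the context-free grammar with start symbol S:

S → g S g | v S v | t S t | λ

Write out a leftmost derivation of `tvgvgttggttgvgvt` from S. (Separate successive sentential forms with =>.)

S => tSt   [S → t S t]
tSt => tvSvt   [S → v S v]
tvSvt => tvgSgvt   [S → g S g]
tvgSgvt => tvgvSvgvt   [S → v S v]
tvgvSvgvt => tvgvgSgvgvt   [S → g S g]
tvgvgSgvgvt => tvgvgtStgvgvt   [S → t S t]
tvgvgtStgvgvt => tvgvgttSttgvgvt   [S → t S t]
tvgvgttSttgvgvt => tvgvgttgSgttgvgvt   [S → g S g]
tvgvgttgSgttgvgvt => tvgvgttggttgvgvt   [S → λ]

S=>tSt=>tvSvt=>tvgSgvt=>tvgvSvgvt=>tvgvgSgvgvt=>tvgvgtStgvgvt=>tvgvgttSttgvgvt=>tvgvgttgSgttgvgvt=>tvgvgttggttgvgvt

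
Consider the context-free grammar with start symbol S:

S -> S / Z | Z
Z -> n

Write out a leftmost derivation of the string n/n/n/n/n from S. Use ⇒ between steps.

S ⇒ S/Z ⇒ S/Z/Z ⇒ S/Z/Z/Z ⇒ S/Z/Z/Z/Z ⇒ Z/Z/Z/Z/Z ⇒ n/Z/Z/Z/Z ⇒ n/n/Z/Z/Z ⇒ n/n/n/Z/Z ⇒ n/n/n/n/Z ⇒ n/n/n/n/n

S ⇒ S/Z   [S -> S / Z]
S/Z ⇒ S/Z/Z   [S -> S / Z]
S/Z/Z ⇒ S/Z/Z/Z   [S -> S / Z]
S/Z/Z/Z ⇒ S/Z/Z/Z/Z   [S -> S / Z]
S/Z/Z/Z/Z ⇒ Z/Z/Z/Z/Z   [S -> Z]
Z/Z/Z/Z/Z ⇒ n/Z/Z/Z/Z   [Z -> n]
n/Z/Z/Z/Z ⇒ n/n/Z/Z/Z   [Z -> n]
n/n/Z/Z/Z ⇒ n/n/n/Z/Z   [Z -> n]
n/n/n/Z/Z ⇒ n/n/n/n/Z   [Z -> n]
n/n/n/n/Z ⇒ n/n/n/n/n   [Z -> n]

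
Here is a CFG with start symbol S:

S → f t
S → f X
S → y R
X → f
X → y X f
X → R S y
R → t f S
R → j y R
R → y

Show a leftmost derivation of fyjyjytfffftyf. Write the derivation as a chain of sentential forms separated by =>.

S => fX   [S → f X]
fX => fyXf   [X → y X f]
fyXf => fyRSyf   [X → R S y]
fyRSyf => fyjyRSyf   [R → j y R]
fyjyRSyf => fyjyjyRSyf   [R → j y R]
fyjyjyRSyf => fyjyjytfSSyf   [R → t f S]
fyjyjytfSSyf => fyjyjytffXSyf   [S → f X]
fyjyjytffXSyf => fyjyjytfffSyf   [X → f]
fyjyjytfffSyf => fyjyjytfffftyf   [S → f t]

S=>fX=>fyXf=>fyRSyf=>fyjyRSyf=>fyjyjyRSyf=>fyjyjytfSSyf=>fyjyjytffXSyf=>fyjyjytfffSyf=>fyjyjytfffftyf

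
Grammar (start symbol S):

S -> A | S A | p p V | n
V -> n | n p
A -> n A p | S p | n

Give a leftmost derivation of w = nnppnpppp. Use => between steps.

S => A => nAp => nnApp => nnSppp => nnppVppp => nnppnpppp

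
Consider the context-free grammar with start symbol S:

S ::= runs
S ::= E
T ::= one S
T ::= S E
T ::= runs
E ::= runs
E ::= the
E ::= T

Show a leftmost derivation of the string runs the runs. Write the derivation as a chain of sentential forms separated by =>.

S => E => T => S E => E E => T E => S E E => runs E E => runs the E => runs the runs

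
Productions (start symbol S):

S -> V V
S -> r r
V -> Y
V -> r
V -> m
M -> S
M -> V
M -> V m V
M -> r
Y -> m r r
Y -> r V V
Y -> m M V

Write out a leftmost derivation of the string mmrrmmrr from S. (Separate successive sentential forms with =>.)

S => VV => YV => mMVV => mVmVVV => mYmVVV => mmrrmVVV => mmrrmmVV => mmrrmmrV => mmrrmmrr

S => VV   [S -> V V]
VV => YV   [V -> Y]
YV => mMVV   [Y -> m M V]
mMVV => mVmVVV   [M -> V m V]
mVmVVV => mYmVVV   [V -> Y]
mYmVVV => mmrrmVVV   [Y -> m r r]
mmrrmVVV => mmrrmmVV   [V -> m]
mmrrmmVV => mmrrmmrV   [V -> r]
mmrrmmrV => mmrrmmrr   [V -> r]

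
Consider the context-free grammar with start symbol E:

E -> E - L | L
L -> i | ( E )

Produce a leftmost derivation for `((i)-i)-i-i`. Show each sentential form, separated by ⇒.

E ⇒ E-L ⇒ E-L-L ⇒ L-L-L ⇒ (E)-L-L ⇒ (E-L)-L-L ⇒ (L-L)-L-L ⇒ ((E)-L)-L-L ⇒ ((L)-L)-L-L ⇒ ((i)-L)-L-L ⇒ ((i)-i)-L-L ⇒ ((i)-i)-i-L ⇒ ((i)-i)-i-i

E ⇒ E-L   [E -> E - L]
E-L ⇒ E-L-L   [E -> E - L]
E-L-L ⇒ L-L-L   [E -> L]
L-L-L ⇒ (E)-L-L   [L -> ( E )]
(E)-L-L ⇒ (E-L)-L-L   [E -> E - L]
(E-L)-L-L ⇒ (L-L)-L-L   [E -> L]
(L-L)-L-L ⇒ ((E)-L)-L-L   [L -> ( E )]
((E)-L)-L-L ⇒ ((L)-L)-L-L   [E -> L]
((L)-L)-L-L ⇒ ((i)-L)-L-L   [L -> i]
((i)-L)-L-L ⇒ ((i)-i)-L-L   [L -> i]
((i)-i)-L-L ⇒ ((i)-i)-i-L   [L -> i]
((i)-i)-i-L ⇒ ((i)-i)-i-i   [L -> i]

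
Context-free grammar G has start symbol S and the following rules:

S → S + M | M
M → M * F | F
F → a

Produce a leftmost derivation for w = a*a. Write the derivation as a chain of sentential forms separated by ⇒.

S ⇒ M   [S → M]
M ⇒ M*F   [M → M * F]
M*F ⇒ F*F   [M → F]
F*F ⇒ a*F   [F → a]
a*F ⇒ a*a   [F → a]

S⇒M⇒M*F⇒F*F⇒a*F⇒a*a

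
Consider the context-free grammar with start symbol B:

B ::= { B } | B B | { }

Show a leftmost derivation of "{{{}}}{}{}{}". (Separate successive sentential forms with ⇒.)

B ⇒ BB   [B ::= B B]
BB ⇒ BBB   [B ::= B B]
BBB ⇒ BBBB   [B ::= B B]
BBBB ⇒ {B}BBB   [B ::= { B }]
{B}BBB ⇒ {{B}}BBB   [B ::= { B }]
{{B}}BBB ⇒ {{{}}}BBB   [B ::= { }]
{{{}}}BBB ⇒ {{{}}}{}BB   [B ::= { }]
{{{}}}{}BB ⇒ {{{}}}{}{}B   [B ::= { }]
{{{}}}{}{}B ⇒ {{{}}}{}{}{}   [B ::= { }]

B ⇒ BB ⇒ BBB ⇒ BBBB ⇒ {B}BBB ⇒ {{B}}BBB ⇒ {{{}}}BBB ⇒ {{{}}}{}BB ⇒ {{{}}}{}{}B ⇒ {{{}}}{}{}{}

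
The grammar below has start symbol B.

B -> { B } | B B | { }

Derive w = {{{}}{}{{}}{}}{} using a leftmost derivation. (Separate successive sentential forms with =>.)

B => BB => {B}B => {BB}B => {{B}B}B => {{{}}B}B => {{{}}BB}B => {{{}}{}B}B => {{{}}{}BB}B => {{{}}{}{B}B}B => {{{}}{}{{}}B}B => {{{}}{}{{}}{}}B => {{{}}{}{{}}{}}{}

B => BB   [B -> B B]
BB => {B}B   [B -> { B }]
{B}B => {BB}B   [B -> B B]
{BB}B => {{B}B}B   [B -> { B }]
{{B}B}B => {{{}}B}B   [B -> { }]
{{{}}B}B => {{{}}BB}B   [B -> B B]
{{{}}BB}B => {{{}}{}B}B   [B -> { }]
{{{}}{}B}B => {{{}}{}BB}B   [B -> B B]
{{{}}{}BB}B => {{{}}{}{B}B}B   [B -> { B }]
{{{}}{}{B}B}B => {{{}}{}{{}}B}B   [B -> { }]
{{{}}{}{{}}B}B => {{{}}{}{{}}{}}B   [B -> { }]
{{{}}{}{{}}{}}B => {{{}}{}{{}}{}}{}   [B -> { }]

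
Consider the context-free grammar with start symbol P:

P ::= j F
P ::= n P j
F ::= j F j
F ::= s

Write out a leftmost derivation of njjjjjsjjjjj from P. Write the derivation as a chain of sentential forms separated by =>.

P => nPj => njFj => njjFjj => njjjFjjj => njjjjFjjjj => njjjjjFjjjjj => njjjjjsjjjjj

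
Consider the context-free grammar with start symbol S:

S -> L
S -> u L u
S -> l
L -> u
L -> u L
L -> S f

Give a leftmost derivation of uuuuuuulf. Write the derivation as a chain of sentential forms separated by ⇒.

S⇒L⇒uL⇒uuL⇒uuuL⇒uuuuL⇒uuuuuL⇒uuuuuuL⇒uuuuuuuL⇒uuuuuuuSf⇒uuuuuuulf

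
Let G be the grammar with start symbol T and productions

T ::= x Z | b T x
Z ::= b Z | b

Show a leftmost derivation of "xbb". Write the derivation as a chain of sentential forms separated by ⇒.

T ⇒ xZ ⇒ xbZ ⇒ xbb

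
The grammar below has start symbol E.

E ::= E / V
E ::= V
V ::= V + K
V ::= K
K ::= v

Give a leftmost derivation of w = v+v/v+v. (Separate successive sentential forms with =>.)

E => E/V   [E ::= E / V]
E/V => V/V   [E ::= V]
V/V => V+K/V   [V ::= V + K]
V+K/V => K+K/V   [V ::= K]
K+K/V => v+K/V   [K ::= v]
v+K/V => v+v/V   [K ::= v]
v+v/V => v+v/V+K   [V ::= V + K]
v+v/V+K => v+v/K+K   [V ::= K]
v+v/K+K => v+v/v+K   [K ::= v]
v+v/v+K => v+v/v+v   [K ::= v]

E=>E/V=>V/V=>V+K/V=>K+K/V=>v+K/V=>v+v/V=>v+v/V+K=>v+v/K+K=>v+v/v+K=>v+v/v+v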